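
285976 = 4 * 71494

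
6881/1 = 6881 = 6881.00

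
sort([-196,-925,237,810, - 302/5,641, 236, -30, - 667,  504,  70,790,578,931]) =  [ - 925, - 667,  -  196, - 302/5, - 30,  70,236, 237, 504,578, 641, 790,810,931] 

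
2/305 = 2/305 = 0.01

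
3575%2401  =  1174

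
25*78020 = 1950500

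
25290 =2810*9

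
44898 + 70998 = 115896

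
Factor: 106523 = 37^1*2879^1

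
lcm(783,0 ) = 0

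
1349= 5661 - 4312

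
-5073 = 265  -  5338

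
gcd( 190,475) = 95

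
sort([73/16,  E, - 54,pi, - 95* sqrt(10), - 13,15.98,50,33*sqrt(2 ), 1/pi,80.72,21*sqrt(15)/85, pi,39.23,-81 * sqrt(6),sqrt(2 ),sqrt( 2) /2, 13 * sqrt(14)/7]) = [ - 95*sqrt(10 ) , - 81*sqrt(6 ), - 54, - 13, 1/pi,sqrt(2 )/2,21 *sqrt( 15 ) /85,sqrt( 2),E , pi,pi, 73/16,13* sqrt ( 14)/7, 15.98,39.23,33 * sqrt( 2), 50,80.72 ] 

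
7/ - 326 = -7/326 = - 0.02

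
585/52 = 45/4 = 11.25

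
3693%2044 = 1649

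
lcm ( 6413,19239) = 19239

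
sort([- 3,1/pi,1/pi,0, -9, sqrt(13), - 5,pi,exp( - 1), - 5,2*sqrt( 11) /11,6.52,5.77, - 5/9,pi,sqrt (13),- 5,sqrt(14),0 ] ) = [ - 9,-5, - 5 , - 5, - 3, - 5/9, 0,0,1/pi,1/pi, exp ( -1 ),2*sqrt( 11)/11,pi,pi,sqrt(13), sqrt( 13 ),sqrt( 14),5.77,6.52 ] 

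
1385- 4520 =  - 3135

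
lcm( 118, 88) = 5192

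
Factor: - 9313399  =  -17^1*199^1*2753^1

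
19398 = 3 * 6466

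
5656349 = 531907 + 5124442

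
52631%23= 7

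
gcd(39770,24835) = 5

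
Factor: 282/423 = 2/3  =  2^1*3^( - 1)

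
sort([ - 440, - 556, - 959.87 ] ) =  [ - 959.87 , - 556, - 440 ] 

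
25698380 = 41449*620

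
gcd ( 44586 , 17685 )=9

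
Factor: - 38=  - 2^1*19^1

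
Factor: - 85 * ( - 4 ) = 2^2*5^1 *17^1 = 340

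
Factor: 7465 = 5^1*1493^1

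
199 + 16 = 215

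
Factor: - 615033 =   -  3^5 *2531^1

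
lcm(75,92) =6900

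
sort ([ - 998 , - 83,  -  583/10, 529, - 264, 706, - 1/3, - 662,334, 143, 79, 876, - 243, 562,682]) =[ - 998, - 662, - 264 , - 243, - 83, - 583/10,  -  1/3 , 79, 143, 334, 529, 562, 682, 706,876]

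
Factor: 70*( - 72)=- 2^4*3^2*5^1*7^1 =- 5040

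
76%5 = 1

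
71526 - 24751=46775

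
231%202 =29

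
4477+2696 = 7173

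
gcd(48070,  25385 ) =5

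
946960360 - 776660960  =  170299400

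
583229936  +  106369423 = 689599359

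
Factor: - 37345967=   -4663^1*8009^1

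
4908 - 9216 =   -  4308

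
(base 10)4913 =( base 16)1331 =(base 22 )a37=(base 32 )4PH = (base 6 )34425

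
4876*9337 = 45527212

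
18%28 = 18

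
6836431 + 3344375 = 10180806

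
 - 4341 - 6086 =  - 10427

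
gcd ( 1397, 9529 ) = 1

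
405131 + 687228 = 1092359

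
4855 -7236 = -2381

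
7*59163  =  414141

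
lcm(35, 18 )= 630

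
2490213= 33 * 75461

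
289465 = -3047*( - 95 ) 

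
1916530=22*87115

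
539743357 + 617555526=1157298883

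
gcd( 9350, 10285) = 935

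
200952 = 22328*9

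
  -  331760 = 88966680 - 89298440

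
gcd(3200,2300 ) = 100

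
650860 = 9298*70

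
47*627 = 29469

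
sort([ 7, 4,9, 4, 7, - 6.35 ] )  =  [-6.35, 4,4,7, 7,9]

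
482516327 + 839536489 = 1322052816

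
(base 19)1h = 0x24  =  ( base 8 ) 44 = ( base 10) 36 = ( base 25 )1B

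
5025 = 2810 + 2215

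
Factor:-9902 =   -  2^1*4951^1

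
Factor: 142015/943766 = 2^( - 1)*5^1*149^(  -  1 )*3167^(-1)*28403^1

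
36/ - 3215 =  - 1 + 3179/3215 = -0.01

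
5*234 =1170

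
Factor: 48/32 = 3/2 = 2^( - 1)*3^1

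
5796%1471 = 1383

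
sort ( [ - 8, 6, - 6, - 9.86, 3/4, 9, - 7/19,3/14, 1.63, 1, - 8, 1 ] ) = [ - 9.86 , - 8,-8,  -  6,-7/19, 3/14, 3/4, 1,1, 1.63, 6,9]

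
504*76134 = 38371536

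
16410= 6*2735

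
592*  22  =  13024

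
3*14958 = 44874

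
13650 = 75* 182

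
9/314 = 9/314=0.03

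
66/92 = 33/46=0.72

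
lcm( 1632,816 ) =1632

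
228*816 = 186048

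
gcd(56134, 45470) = 2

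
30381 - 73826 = - 43445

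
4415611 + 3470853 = 7886464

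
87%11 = 10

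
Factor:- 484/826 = -242/413 = - 2^1 * 7^ ( - 1)*11^2*59^(-1 ) 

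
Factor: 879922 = 2^1*439961^1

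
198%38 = 8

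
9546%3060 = 366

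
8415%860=675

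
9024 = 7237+1787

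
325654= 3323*98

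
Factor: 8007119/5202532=2^ (-2)* 17^1*471007^1*1300633^( - 1 )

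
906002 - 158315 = 747687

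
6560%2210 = 2140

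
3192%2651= 541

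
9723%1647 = 1488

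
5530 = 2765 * 2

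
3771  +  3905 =7676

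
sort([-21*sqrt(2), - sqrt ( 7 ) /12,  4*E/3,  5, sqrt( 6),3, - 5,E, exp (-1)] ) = [ - 21*sqrt(2) , - 5, - sqrt ( 7)/12, exp( - 1), sqrt(6), E,3,4*E/3, 5 ]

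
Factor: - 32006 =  - 2^1*13^1*1231^1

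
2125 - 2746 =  - 621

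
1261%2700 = 1261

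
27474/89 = 27474/89=   308.70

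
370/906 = 185/453 = 0.41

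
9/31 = 9/31 = 0.29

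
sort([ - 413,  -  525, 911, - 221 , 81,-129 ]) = [ - 525, - 413 ,-221,-129,81,911 ] 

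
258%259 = 258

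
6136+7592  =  13728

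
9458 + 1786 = 11244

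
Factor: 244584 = 2^3*3^2*43^1*79^1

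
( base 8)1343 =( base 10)739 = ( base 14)3AB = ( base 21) 1e4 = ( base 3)1000101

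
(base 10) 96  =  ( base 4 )1200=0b1100000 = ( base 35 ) 2q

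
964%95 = 14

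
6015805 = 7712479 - 1696674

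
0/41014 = 0= 0.00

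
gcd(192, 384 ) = 192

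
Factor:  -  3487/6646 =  - 2^( - 1 )  *  11^1*317^1*3323^( - 1) 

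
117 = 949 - 832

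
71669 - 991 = 70678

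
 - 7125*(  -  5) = 35625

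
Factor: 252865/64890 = 491/126  =  2^( - 1 )*3^( - 2)*7^( - 1)* 491^1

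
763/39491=763/39491   =  0.02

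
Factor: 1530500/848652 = 382625/212163  =  3^( - 1 )*5^3*7^( - 1 ) * 3061^1*10103^( - 1)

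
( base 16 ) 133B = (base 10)4923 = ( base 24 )8D3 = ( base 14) 1B19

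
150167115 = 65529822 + 84637293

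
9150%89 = 72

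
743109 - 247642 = 495467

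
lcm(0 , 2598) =0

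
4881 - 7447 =  -  2566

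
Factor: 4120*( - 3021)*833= - 10367951160 = -2^3*3^1*5^1*7^2*17^1 * 19^1*53^1*103^1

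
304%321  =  304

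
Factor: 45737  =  45737^1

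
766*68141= 52196006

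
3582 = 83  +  3499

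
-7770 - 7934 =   -  15704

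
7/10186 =7/10186  =  0.00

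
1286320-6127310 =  - 4840990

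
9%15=9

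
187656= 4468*42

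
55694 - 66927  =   - 11233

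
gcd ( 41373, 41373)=41373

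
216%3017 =216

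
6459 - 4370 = 2089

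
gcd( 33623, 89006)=1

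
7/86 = 7/86 = 0.08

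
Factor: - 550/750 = - 11/15 = -  3^ ( - 1)* 5^( - 1 )*11^1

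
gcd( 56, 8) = 8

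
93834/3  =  31278 =31278.00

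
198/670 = 99/335 = 0.30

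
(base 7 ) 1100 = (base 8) 610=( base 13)242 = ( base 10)392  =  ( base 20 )jc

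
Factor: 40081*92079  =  3^2 * 13^1*149^1*269^1*787^1 = 3690618399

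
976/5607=976/5607  =  0.17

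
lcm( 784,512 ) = 25088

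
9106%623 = 384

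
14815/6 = 2469 + 1/6 = 2469.17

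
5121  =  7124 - 2003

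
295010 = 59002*5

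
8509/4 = 8509/4= 2127.25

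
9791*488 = 4778008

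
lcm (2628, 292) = 2628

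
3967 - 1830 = 2137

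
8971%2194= 195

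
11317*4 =45268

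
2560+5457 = 8017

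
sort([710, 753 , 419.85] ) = [419.85 , 710, 753]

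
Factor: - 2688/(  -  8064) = 3^(-1) =1/3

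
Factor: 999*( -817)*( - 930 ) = 759050190  =  2^1*3^4*5^1*19^1*31^1 * 37^1*43^1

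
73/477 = 73/477 = 0.15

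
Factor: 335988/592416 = 2^(-3 )*3^2* 11^( - 2 )*61^1  =  549/968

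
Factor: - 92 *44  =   - 2^4* 11^1*23^1= - 4048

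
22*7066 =155452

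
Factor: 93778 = 2^1*46889^1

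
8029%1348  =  1289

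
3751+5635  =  9386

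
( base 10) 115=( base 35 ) 3A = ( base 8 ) 163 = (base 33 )3G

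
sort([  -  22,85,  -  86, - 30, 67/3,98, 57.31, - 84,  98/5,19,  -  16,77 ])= [ - 86,  -  84,-30,- 22, - 16,19, 98/5, 67/3,57.31, 77,85,98 ]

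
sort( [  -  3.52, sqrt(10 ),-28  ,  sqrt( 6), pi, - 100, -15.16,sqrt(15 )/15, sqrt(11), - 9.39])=[ - 100, - 28, - 15.16, - 9.39, - 3.52, sqrt(15 )/15, sqrt( 6), pi,sqrt(10),sqrt(11 ) ]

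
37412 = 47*796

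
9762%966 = 102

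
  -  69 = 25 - 94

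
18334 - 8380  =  9954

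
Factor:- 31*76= - 2^2 * 19^1*31^1 = -2356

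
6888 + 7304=14192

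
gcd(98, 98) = 98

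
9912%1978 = 22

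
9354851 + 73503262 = 82858113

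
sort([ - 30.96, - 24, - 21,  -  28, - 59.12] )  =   [  -  59.12, - 30.96, - 28, - 24,  -  21]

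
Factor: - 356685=-3^1*5^1*7^1*43^1*79^1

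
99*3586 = 355014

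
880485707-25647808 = 854837899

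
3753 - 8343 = -4590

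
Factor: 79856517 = 3^1 *13^1*29^1*70607^1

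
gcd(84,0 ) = 84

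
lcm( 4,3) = 12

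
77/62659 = 77/62659  =  0.00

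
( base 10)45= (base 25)1K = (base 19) 27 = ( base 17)2b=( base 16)2D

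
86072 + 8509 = 94581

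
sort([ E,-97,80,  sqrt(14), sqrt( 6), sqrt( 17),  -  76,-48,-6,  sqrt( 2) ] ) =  [ -97,  -  76, - 48, - 6, sqrt (2) , sqrt(6), E, sqrt( 14 ),sqrt(17), 80 ] 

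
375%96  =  87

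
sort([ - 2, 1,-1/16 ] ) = [-2, - 1/16,1] 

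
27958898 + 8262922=36221820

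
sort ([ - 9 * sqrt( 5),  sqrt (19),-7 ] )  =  [ - 9*sqrt(5), - 7,sqrt( 19) ] 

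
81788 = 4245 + 77543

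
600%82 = 26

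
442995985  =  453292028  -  10296043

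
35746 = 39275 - 3529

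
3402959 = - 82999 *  (-41) 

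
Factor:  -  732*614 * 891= - 2^3*3^5 * 11^1*61^1*307^1 = - 400458168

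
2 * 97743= 195486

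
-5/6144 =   -  1 + 6139/6144= - 0.00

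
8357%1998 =365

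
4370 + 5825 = 10195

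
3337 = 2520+817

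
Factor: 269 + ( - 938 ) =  - 3^1*223^1 = - 669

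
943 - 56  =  887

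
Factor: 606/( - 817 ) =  - 2^1*3^1*19^(-1)*43^( - 1 )*101^1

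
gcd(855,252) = 9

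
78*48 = 3744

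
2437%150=37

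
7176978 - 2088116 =5088862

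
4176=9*464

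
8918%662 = 312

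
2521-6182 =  - 3661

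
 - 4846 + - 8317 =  - 13163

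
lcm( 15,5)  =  15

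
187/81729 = 187/81729= 0.00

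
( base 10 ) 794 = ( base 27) 12b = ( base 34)nc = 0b1100011010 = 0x31a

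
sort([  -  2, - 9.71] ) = [  -  9.71, - 2 ] 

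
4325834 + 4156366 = 8482200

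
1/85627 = 1/85627 = 0.00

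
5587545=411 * 13595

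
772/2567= 772/2567 = 0.30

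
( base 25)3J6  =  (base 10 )2356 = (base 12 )1444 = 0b100100110100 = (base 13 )10c3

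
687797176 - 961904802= - 274107626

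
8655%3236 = 2183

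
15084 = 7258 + 7826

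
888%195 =108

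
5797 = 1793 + 4004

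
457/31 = 14 + 23/31=   14.74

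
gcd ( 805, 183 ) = 1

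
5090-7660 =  - 2570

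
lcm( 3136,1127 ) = 72128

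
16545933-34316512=-17770579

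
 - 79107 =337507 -416614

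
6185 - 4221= 1964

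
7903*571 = 4512613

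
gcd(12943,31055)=1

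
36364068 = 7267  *5004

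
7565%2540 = 2485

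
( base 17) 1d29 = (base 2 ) 10001000001001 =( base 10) 8713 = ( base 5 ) 234323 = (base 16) 2209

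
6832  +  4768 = 11600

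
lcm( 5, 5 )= 5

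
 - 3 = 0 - 3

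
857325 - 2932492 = - 2075167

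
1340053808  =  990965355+349088453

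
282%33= 18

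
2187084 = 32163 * 68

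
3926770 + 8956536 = 12883306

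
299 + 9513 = 9812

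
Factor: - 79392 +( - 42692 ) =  - 122084= - 2^2*23^1*1327^1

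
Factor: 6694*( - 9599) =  - 2^1*29^1*331^1 * 3347^1=- 64255706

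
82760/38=2177 + 17/19=2177.89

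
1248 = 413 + 835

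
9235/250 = 1847/50 = 36.94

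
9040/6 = 1506+2/3 =1506.67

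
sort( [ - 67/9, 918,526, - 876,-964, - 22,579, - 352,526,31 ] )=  [-964, - 876, - 352,- 22, - 67/9, 31, 526,526, 579, 918]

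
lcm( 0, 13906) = 0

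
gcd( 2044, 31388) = 28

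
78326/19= 4122 + 8/19 =4122.42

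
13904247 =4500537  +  9403710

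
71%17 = 3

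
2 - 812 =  - 810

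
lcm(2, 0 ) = 0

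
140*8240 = 1153600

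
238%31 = 21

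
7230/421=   17 + 73/421  =  17.17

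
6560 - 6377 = 183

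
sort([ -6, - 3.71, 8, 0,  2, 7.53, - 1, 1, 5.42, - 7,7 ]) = [ - 7,-6, - 3.71,-1,0, 1,2, 5.42 , 7, 7.53, 8]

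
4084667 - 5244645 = - 1159978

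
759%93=15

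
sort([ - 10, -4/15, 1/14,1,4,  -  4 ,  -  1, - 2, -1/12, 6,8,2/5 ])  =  [ -10, - 4, - 2 , - 1, - 4/15, - 1/12,1/14 , 2/5, 1,4,  6,8 ]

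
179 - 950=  - 771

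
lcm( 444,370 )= 2220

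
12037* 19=228703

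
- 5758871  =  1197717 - 6956588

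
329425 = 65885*5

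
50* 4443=222150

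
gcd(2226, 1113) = 1113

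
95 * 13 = 1235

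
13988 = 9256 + 4732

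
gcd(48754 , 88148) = 2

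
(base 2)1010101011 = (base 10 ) 683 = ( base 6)3055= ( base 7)1664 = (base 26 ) 107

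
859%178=147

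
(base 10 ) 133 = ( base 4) 2011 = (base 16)85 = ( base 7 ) 250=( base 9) 157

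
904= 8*113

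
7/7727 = 7/7727 = 0.00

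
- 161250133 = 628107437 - 789357570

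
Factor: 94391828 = 2^2*23597957^1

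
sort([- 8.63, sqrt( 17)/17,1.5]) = [ - 8.63,  sqrt (17)/17,1.5]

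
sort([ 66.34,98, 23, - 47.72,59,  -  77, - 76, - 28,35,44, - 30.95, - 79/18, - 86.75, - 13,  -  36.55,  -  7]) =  [-86.75,  -  77,-76,  -  47.72, - 36.55, - 30.95,-28, - 13, - 7,  -  79/18, 23,35,44, 59,66.34,98]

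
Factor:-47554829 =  - 7^1*157^1*43271^1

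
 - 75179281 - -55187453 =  - 19991828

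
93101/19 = 4900  +  1/19 = 4900.05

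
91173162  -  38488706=52684456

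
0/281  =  0 = 0.00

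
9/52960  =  9/52960 = 0.00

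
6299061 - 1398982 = 4900079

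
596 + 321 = 917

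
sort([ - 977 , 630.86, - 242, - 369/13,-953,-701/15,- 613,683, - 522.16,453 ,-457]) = [- 977, - 953, - 613, - 522.16, - 457, - 242,-701/15 , - 369/13, 453, 630.86,683 ]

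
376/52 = 7+3/13 = 7.23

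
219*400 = 87600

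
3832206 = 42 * 91243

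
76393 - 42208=34185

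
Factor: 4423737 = 3^1* 1474579^1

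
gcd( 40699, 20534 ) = 1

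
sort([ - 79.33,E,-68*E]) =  [ - 68 * E, -79.33,E]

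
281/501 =281/501 = 0.56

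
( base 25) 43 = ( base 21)4j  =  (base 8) 147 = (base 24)47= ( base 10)103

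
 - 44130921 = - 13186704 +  - 30944217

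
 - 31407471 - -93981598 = 62574127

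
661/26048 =661/26048=0.03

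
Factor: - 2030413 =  - 7^2 * 11^1*3767^1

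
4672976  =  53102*88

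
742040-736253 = 5787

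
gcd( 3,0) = 3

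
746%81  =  17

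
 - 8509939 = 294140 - 8804079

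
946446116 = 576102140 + 370343976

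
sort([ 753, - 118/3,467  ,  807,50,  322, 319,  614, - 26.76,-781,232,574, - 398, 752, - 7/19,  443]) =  [-781, -398, - 118/3, - 26.76 ,-7/19,50, 232,319  ,  322,443 , 467,574,  614,752,753 , 807 ] 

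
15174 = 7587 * 2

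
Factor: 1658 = 2^1 * 829^1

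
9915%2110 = 1475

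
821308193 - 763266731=58041462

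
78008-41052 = 36956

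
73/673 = 73/673 = 0.11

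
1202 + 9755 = 10957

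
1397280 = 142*9840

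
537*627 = 336699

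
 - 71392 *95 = -6782240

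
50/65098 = 25/32549  =  0.00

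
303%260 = 43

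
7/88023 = 7/88023 = 0.00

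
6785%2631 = 1523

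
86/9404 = 43/4702  =  0.01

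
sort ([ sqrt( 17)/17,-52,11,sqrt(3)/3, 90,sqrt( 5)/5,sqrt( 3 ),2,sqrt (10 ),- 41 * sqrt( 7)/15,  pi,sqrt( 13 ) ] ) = [ - 52, - 41*sqrt( 7)/15,sqrt(17)/17, sqrt (5)/5, sqrt(3 ) /3,sqrt( 3 ),2,pi,sqrt( 10),sqrt( 13),11, 90]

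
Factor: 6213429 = 3^4 * 79^1*971^1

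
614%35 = 19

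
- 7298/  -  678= 10 + 259/339 = 10.76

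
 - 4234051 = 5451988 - 9686039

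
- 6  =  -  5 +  - 1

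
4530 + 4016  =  8546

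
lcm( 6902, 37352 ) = 634984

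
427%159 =109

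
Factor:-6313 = -59^1*107^1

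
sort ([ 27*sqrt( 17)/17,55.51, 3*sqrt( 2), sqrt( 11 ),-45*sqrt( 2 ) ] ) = [ - 45 * sqrt(2),sqrt(11 ),3*sqrt( 2),27*sqrt(17) /17,55.51]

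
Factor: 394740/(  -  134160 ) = - 2^( - 2)*3^2*13^( - 1 )*17^1 = -153/52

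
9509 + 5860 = 15369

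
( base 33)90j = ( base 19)183g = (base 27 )dcj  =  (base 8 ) 23134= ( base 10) 9820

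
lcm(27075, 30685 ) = 460275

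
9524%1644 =1304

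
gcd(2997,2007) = 9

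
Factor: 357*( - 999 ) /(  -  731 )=3^4*7^1 *37^1 * 43^(- 1 ) = 20979/43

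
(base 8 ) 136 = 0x5e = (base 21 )4a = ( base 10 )94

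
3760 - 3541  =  219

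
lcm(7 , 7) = 7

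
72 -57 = 15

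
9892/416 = 23 + 81/104 = 23.78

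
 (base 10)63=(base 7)120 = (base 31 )21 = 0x3f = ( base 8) 77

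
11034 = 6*1839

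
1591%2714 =1591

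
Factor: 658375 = 5^3 * 23^1*229^1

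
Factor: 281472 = 2^7*3^1*733^1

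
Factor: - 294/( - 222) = 49/37 = 7^2*37^( - 1)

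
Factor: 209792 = 2^7*11^1*149^1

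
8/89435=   8/89435 = 0.00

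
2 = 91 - 89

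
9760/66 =147 +29/33 = 147.88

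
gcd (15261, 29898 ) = 3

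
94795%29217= 7144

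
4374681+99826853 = 104201534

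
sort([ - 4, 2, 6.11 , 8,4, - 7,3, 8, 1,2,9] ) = [ -7, -4,1 , 2,2,3, 4,6.11,8,8, 9 ] 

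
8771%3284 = 2203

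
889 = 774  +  115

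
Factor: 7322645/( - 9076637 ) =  - 5^1 * 11^1* 29^1 * 4591^1 * 9076637^(-1) 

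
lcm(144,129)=6192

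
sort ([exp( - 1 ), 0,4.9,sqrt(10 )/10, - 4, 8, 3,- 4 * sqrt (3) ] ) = [  -  4*sqrt(3), -4, 0, sqrt( 10)/10, exp( - 1), 3 , 4.9,8]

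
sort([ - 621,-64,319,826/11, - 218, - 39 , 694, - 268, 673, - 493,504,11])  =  [ - 621, - 493, - 268, - 218, - 64, - 39,  11 , 826/11 , 319, 504, 673 , 694 ] 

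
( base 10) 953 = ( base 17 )351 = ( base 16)3b9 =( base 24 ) 1FH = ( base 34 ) s1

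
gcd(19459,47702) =61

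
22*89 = 1958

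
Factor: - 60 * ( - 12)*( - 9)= - 6480 = -2^4*3^4*5^1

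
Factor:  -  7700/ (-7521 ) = 2^2  *3^(-1)*5^2*7^1*11^1*23^ ( - 1)*109^(-1)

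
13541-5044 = 8497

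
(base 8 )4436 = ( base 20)5GE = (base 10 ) 2334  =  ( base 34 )20M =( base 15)a59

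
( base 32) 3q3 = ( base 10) 3907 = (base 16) f43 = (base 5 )111112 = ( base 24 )6IJ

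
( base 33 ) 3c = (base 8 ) 157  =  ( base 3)11010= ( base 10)111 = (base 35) 36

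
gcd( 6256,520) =8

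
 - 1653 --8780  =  7127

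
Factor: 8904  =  2^3*3^1*7^1*53^1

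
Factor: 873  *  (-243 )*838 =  - 177772482 =- 2^1 * 3^7*97^1*419^1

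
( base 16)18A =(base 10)394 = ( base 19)11e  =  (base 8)612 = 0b110001010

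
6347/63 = 6347/63 = 100.75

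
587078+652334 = 1239412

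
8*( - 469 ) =-3752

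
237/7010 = 237/7010 = 0.03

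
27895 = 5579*5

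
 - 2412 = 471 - 2883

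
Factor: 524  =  2^2 * 131^1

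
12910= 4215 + 8695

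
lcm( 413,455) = 26845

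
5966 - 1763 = 4203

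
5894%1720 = 734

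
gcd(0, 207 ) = 207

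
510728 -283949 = 226779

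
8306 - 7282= 1024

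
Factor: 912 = 2^4 * 3^1*19^1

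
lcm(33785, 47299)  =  236495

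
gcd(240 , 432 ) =48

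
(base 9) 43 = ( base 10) 39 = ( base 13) 30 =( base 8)47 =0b100111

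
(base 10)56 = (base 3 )2002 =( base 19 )2i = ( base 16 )38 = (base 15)3B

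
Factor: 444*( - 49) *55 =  - 1196580 = - 2^2*3^1*5^1*7^2*11^1*37^1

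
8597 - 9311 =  -714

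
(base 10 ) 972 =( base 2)1111001100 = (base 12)690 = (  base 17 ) 363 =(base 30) 12c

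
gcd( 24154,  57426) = 2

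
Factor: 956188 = 2^2*29^1*8243^1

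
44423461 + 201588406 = 246011867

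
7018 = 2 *3509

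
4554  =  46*99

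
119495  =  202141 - 82646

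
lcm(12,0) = 0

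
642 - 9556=-8914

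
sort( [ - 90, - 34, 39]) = [ - 90, - 34,39]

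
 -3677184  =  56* ( - 65664)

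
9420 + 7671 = 17091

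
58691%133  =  38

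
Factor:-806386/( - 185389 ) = 2^1*7^1*67^( - 1)*239^1*241^1*2767^(  -  1) 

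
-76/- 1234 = 38/617 = 0.06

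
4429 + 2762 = 7191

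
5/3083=5/3083 = 0.00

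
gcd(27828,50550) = 6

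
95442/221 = 431 + 191/221 = 431.86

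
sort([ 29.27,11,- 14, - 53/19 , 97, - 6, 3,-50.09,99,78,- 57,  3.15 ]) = [ - 57,-50.09, - 14,  -  6,-53/19,3, 3.15, 11, 29.27, 78, 97, 99 ]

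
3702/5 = 3702/5  =  740.40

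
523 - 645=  - 122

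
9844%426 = 46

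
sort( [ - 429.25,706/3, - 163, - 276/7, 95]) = [ - 429.25,  -  163,-276/7,  95,706/3 ] 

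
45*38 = 1710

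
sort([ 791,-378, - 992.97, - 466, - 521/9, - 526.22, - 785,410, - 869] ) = [ - 992.97, - 869, - 785, - 526.22,- 466, - 378, - 521/9,410,  791 ]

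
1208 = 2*604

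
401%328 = 73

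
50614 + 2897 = 53511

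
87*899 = 78213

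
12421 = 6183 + 6238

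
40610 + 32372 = 72982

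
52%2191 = 52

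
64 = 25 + 39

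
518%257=4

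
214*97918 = 20954452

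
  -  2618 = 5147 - 7765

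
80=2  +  78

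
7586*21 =159306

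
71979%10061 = 1552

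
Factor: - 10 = -2^1*5^1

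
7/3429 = 7/3429=0.00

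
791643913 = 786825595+4818318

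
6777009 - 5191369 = 1585640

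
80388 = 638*126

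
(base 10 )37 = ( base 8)45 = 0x25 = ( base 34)13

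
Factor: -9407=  - 23^1*  409^1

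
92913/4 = 92913/4 = 23228.25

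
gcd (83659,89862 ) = 1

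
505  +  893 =1398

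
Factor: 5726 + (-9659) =  -  3^2*19^1*23^1= -3933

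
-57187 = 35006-92193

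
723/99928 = 723/99928 = 0.01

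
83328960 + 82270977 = 165599937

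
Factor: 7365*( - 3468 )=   -  2^2*3^2*5^1*17^2 * 491^1 = -25541820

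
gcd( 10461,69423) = 951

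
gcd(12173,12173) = 12173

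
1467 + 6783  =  8250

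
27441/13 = 27441/13 = 2110.85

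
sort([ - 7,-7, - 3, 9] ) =[ - 7, - 7, -3,9]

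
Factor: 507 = 3^1*13^2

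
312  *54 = 16848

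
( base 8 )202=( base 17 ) 7b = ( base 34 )3s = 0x82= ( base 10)130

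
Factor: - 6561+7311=750 = 2^1 * 3^1*5^3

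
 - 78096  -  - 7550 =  - 70546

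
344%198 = 146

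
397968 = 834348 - 436380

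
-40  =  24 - 64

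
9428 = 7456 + 1972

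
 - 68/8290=-1 + 4111/4145 = - 0.01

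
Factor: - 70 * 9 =- 2^1 * 3^2*5^1*7^1 = - 630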